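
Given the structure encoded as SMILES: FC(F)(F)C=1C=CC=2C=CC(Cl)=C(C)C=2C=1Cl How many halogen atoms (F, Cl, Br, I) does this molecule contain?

5

Halogen atoms appear at heavy-atom positions 1, 3, 4, 12, 17 (2×Cl, 3×F).
Halogen count: 5.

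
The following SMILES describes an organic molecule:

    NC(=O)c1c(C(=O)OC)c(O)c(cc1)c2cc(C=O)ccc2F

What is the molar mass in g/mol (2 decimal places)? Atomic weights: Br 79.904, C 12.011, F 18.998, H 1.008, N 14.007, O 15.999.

First, the molecular formula is C16H12FNO5 (counting implicit H from valence).
  C: 16 × 12.011 = 192.176
  F: 1 × 18.998 = 18.998
  H: 12 × 1.008 = 12.096
  N: 1 × 14.007 = 14.007
  O: 5 × 15.999 = 79.995
Sum: 16×12.011 + 1×18.998 + 12×1.008 + 1×14.007 + 5×15.999 = 317.272 → 317.27 g/mol.

317.27 g/mol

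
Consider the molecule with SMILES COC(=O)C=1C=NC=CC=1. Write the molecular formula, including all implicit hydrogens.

C7H7NO2

Walk through each heavy atom and fill implicit hydrogens from standard valence (C 4, N 3, O 2, S 2, halogen 1):
  atom 1: C, bond orders sum to 1 (valence 4) → 3 H
  atom 2: O, bond orders sum to 2 (valence 2) → 0 H
  atom 3: C, bond orders sum to 4 (valence 4) → 0 H
  atom 4: O, bond orders sum to 2 (valence 2) → 0 H
  atom 5: C, bond orders sum to 4 (valence 4) → 0 H
  atom 6: C, bond orders sum to 3 (valence 4) → 1 H
  atom 7: N, bond orders sum to 3 (valence 3) → 0 H
  atom 8: C, bond orders sum to 3 (valence 4) → 1 H
  atom 9: C, bond orders sum to 3 (valence 4) → 1 H
  atom 10: C, bond orders sum to 3 (valence 4) → 1 H
Totals → C:7, H:7, N:1, O:2.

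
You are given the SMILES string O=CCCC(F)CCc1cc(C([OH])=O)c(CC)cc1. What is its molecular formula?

C15H19FO3

Walk through each heavy atom and fill implicit hydrogens from standard valence (C 4, N 3, O 2, S 2, halogen 1); for lowercase aromatic atoms, an aromatic c carries 1 H when it has two neighbours and 0 H with three, and aromatic n carries 0 H:
  atom 1: O, bond orders sum to 2 (valence 2) → 0 H
  atom 2: C, bond orders sum to 3 (valence 4) → 1 H
  atom 3: C, bond orders sum to 2 (valence 4) → 2 H
  atom 4: C, bond orders sum to 2 (valence 4) → 2 H
  atom 5: C, bond orders sum to 3 (valence 4) → 1 H
  atom 6: F (halogen, monovalent) → 0 H
  atom 7: C, bond orders sum to 2 (valence 4) → 2 H
  atom 8: C, bond orders sum to 2 (valence 4) → 2 H
  atom 9: aromatic c, 3 neighbours → 0 H
  atom 10: aromatic c, 2 neighbours → 1 H
  atom 11: aromatic c, 3 neighbours → 0 H
  atom 12: C, bond orders sum to 4 (valence 4) → 0 H
  atom 13: O with explicit H count 1
  atom 14: O, bond orders sum to 2 (valence 2) → 0 H
  atom 15: aromatic c, 3 neighbours → 0 H
  atom 16: C, bond orders sum to 2 (valence 4) → 2 H
  atom 17: C, bond orders sum to 1 (valence 4) → 3 H
  atom 18: aromatic c, 2 neighbours → 1 H
  atom 19: aromatic c, 2 neighbours → 1 H
Totals → C:15, H:19, F:1, O:3.
In Hill order: C15H19FO3.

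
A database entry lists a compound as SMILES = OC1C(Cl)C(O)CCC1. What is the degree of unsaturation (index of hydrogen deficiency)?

Molecular formula: C6H11ClO2.
DoU = (2C + 2 + N − H − X) / 2, where X is the halogen count and O/S are ignored.
    = (2·6 + 2 + 0 − 11 − 1) / 2 = 2 / 2 = 1.

1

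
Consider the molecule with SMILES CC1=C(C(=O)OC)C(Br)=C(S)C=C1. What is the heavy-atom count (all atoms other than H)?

13

Every atom symbol written in the SMILES (organic subset) is one heavy atom; implicit H are not written.
Heavy atoms by element → Br:1, C:9, O:2, S:1.
Total: 13.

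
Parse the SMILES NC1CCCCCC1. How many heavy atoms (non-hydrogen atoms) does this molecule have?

Every atom symbol written in the SMILES (organic subset) is one heavy atom; implicit H are not written.
Heavy atoms by element → C:7, N:1.
Total: 8.

8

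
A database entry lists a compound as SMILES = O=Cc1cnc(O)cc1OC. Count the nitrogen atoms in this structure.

1

Scan the SMILES for N atoms (remember two-letter symbols like Cl and Br are single atoms).
Nitrogen count: 1.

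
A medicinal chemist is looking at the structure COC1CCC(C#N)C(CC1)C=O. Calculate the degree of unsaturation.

4

Degree of unsaturation = (number of rings) + (number of π bonds).
Ring closures in the SMILES: 1.
π bonds: 1 double bond (each 1 DoU), 1 triple bond (each 2 DoU) → 3 DoU from unsaturation.
Total DoU = 1 + 3 = 4.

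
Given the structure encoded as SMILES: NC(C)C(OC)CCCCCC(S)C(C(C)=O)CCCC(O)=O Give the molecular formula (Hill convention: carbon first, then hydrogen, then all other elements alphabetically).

C17H33NO4S

Walk through each heavy atom and fill implicit hydrogens from standard valence (C 4, N 3, O 2, S 2, halogen 1):
  atom 1: N, bond orders sum to 1 (valence 3) → 2 H
  atom 2: C, bond orders sum to 3 (valence 4) → 1 H
  atom 3: C, bond orders sum to 1 (valence 4) → 3 H
  atom 4: C, bond orders sum to 3 (valence 4) → 1 H
  atom 5: O, bond orders sum to 2 (valence 2) → 0 H
  atom 6: C, bond orders sum to 1 (valence 4) → 3 H
  atom 7: C, bond orders sum to 2 (valence 4) → 2 H
  atom 8: C, bond orders sum to 2 (valence 4) → 2 H
  atom 9: C, bond orders sum to 2 (valence 4) → 2 H
  atom 10: C, bond orders sum to 2 (valence 4) → 2 H
  atom 11: C, bond orders sum to 2 (valence 4) → 2 H
  atom 12: C, bond orders sum to 3 (valence 4) → 1 H
  atom 13: S, bond orders sum to 1 (valence 2) → 1 H
  atom 14: C, bond orders sum to 3 (valence 4) → 1 H
  atom 15: C, bond orders sum to 4 (valence 4) → 0 H
  atom 16: C, bond orders sum to 1 (valence 4) → 3 H
  atom 17: O, bond orders sum to 2 (valence 2) → 0 H
  atom 18: C, bond orders sum to 2 (valence 4) → 2 H
  atom 19: C, bond orders sum to 2 (valence 4) → 2 H
  atom 20: C, bond orders sum to 2 (valence 4) → 2 H
  atom 21: C, bond orders sum to 4 (valence 4) → 0 H
  atom 22: O, bond orders sum to 1 (valence 2) → 1 H
  atom 23: O, bond orders sum to 2 (valence 2) → 0 H
Totals → C:17, H:33, N:1, O:4, S:1.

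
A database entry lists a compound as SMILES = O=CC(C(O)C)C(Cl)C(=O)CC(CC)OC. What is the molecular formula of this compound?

Walk through each heavy atom and fill implicit hydrogens from standard valence (C 4, N 3, O 2, S 2, halogen 1):
  atom 1: O, bond orders sum to 2 (valence 2) → 0 H
  atom 2: C, bond orders sum to 3 (valence 4) → 1 H
  atom 3: C, bond orders sum to 3 (valence 4) → 1 H
  atom 4: C, bond orders sum to 3 (valence 4) → 1 H
  atom 5: O, bond orders sum to 1 (valence 2) → 1 H
  atom 6: C, bond orders sum to 1 (valence 4) → 3 H
  atom 7: C, bond orders sum to 3 (valence 4) → 1 H
  atom 8: Cl (halogen, monovalent) → 0 H
  atom 9: C, bond orders sum to 4 (valence 4) → 0 H
  atom 10: O, bond orders sum to 2 (valence 2) → 0 H
  atom 11: C, bond orders sum to 2 (valence 4) → 2 H
  atom 12: C, bond orders sum to 3 (valence 4) → 1 H
  atom 13: C, bond orders sum to 2 (valence 4) → 2 H
  atom 14: C, bond orders sum to 1 (valence 4) → 3 H
  atom 15: O, bond orders sum to 2 (valence 2) → 0 H
  atom 16: C, bond orders sum to 1 (valence 4) → 3 H
Totals → C:11, H:19, Cl:1, O:4.

C11H19ClO4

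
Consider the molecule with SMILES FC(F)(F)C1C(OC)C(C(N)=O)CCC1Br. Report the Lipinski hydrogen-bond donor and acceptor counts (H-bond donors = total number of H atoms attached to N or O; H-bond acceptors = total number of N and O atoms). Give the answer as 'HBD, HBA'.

Donors: find every N or O and count the H atoms it carries.
  atom 7 (O): bond orders sum to 2 → 0 H
  atom 11 (N): bond orders sum to 1 → 2 H
  atom 12 (O): bond orders sum to 2 → 0 H
Lipinski HBD = 2.
Acceptors: N atoms = 1, O atoms = 2 → HBA = 3.

2, 3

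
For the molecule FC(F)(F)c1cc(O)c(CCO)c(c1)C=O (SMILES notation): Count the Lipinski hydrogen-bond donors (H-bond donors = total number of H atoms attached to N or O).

2

Donors: find every N or O and count the H atoms it carries.
  atom 8 (O): bond orders sum to 1 → 1 H
  atom 12 (O): bond orders sum to 1 → 1 H
  atom 16 (O): bond orders sum to 2 → 0 H
Lipinski HBD = 2.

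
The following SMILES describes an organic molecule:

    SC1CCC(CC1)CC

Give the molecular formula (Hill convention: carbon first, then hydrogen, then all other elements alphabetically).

C8H16S

Walk through each heavy atom and fill implicit hydrogens from standard valence (C 4, N 3, O 2, S 2, halogen 1):
  atom 1: S, bond orders sum to 1 (valence 2) → 1 H
  atom 2: C, bond orders sum to 3 (valence 4) → 1 H
  atom 3: C, bond orders sum to 2 (valence 4) → 2 H
  atom 4: C, bond orders sum to 2 (valence 4) → 2 H
  atom 5: C, bond orders sum to 3 (valence 4) → 1 H
  atom 6: C, bond orders sum to 2 (valence 4) → 2 H
  atom 7: C, bond orders sum to 2 (valence 4) → 2 H
  atom 8: C, bond orders sum to 2 (valence 4) → 2 H
  atom 9: C, bond orders sum to 1 (valence 4) → 3 H
Totals → C:8, H:16, S:1.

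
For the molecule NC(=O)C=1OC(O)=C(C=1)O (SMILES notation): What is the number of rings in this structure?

1

In SMILES, each pair of matching ring-closure digits denotes one ring-closing bond; the number of such bonds equals the number of independent rings.
Ring-closure bonds here: 1.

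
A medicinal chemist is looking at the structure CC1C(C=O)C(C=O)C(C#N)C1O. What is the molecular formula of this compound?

C9H11NO3

Walk through each heavy atom and fill implicit hydrogens from standard valence (C 4, N 3, O 2, S 2, halogen 1):
  atom 1: C, bond orders sum to 1 (valence 4) → 3 H
  atom 2: C, bond orders sum to 3 (valence 4) → 1 H
  atom 3: C, bond orders sum to 3 (valence 4) → 1 H
  atom 4: C, bond orders sum to 3 (valence 4) → 1 H
  atom 5: O, bond orders sum to 2 (valence 2) → 0 H
  atom 6: C, bond orders sum to 3 (valence 4) → 1 H
  atom 7: C, bond orders sum to 3 (valence 4) → 1 H
  atom 8: O, bond orders sum to 2 (valence 2) → 0 H
  atom 9: C, bond orders sum to 3 (valence 4) → 1 H
  atom 10: C, bond orders sum to 4 (valence 4) → 0 H
  atom 11: N, bond orders sum to 3 (valence 3) → 0 H
  atom 12: C, bond orders sum to 3 (valence 4) → 1 H
  atom 13: O, bond orders sum to 1 (valence 2) → 1 H
Totals → C:9, H:11, N:1, O:3.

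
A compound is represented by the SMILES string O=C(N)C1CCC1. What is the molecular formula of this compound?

C5H9NO

Walk through each heavy atom and fill implicit hydrogens from standard valence (C 4, N 3, O 2, S 2, halogen 1):
  atom 1: O, bond orders sum to 2 (valence 2) → 0 H
  atom 2: C, bond orders sum to 4 (valence 4) → 0 H
  atom 3: N, bond orders sum to 1 (valence 3) → 2 H
  atom 4: C, bond orders sum to 3 (valence 4) → 1 H
  atom 5: C, bond orders sum to 2 (valence 4) → 2 H
  atom 6: C, bond orders sum to 2 (valence 4) → 2 H
  atom 7: C, bond orders sum to 2 (valence 4) → 2 H
Totals → C:5, H:9, N:1, O:1.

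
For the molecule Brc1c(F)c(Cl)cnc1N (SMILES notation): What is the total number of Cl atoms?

Scan the SMILES for Cl atoms (remember two-letter symbols like Cl and Br are single atoms).
Chlorine count: 1.

1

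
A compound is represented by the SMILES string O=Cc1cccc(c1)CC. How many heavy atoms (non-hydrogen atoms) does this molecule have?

Every atom symbol written in the SMILES (organic subset) is one heavy atom; implicit H are not written.
Heavy atoms by element → C:9, O:1.
Total: 10.

10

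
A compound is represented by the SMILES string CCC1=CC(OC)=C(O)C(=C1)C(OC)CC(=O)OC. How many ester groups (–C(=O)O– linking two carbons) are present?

The ester motif appears at heavy-atom position 16 in the SMILES.
Other groups present: 2 ether, 1 hydroxyl.
Ester count: 1.

1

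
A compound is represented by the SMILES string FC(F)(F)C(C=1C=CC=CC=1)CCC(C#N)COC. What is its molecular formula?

C14H16F3NO

Walk through each heavy atom and fill implicit hydrogens from standard valence (C 4, N 3, O 2, S 2, halogen 1):
  atom 1: F (halogen, monovalent) → 0 H
  atom 2: C, bond orders sum to 4 (valence 4) → 0 H
  atom 3: F (halogen, monovalent) → 0 H
  atom 4: F (halogen, monovalent) → 0 H
  atom 5: C, bond orders sum to 3 (valence 4) → 1 H
  atom 6: C, bond orders sum to 4 (valence 4) → 0 H
  atom 7: C, bond orders sum to 3 (valence 4) → 1 H
  atom 8: C, bond orders sum to 3 (valence 4) → 1 H
  atom 9: C, bond orders sum to 3 (valence 4) → 1 H
  atom 10: C, bond orders sum to 3 (valence 4) → 1 H
  atom 11: C, bond orders sum to 3 (valence 4) → 1 H
  atom 12: C, bond orders sum to 2 (valence 4) → 2 H
  atom 13: C, bond orders sum to 2 (valence 4) → 2 H
  atom 14: C, bond orders sum to 3 (valence 4) → 1 H
  atom 15: C, bond orders sum to 4 (valence 4) → 0 H
  atom 16: N, bond orders sum to 3 (valence 3) → 0 H
  atom 17: C, bond orders sum to 2 (valence 4) → 2 H
  atom 18: O, bond orders sum to 2 (valence 2) → 0 H
  atom 19: C, bond orders sum to 1 (valence 4) → 3 H
Totals → C:14, H:16, F:3, N:1, O:1.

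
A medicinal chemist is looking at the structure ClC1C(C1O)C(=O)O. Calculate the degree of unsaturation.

2

Degree of unsaturation = (number of rings) + (number of π bonds).
Ring closures in the SMILES: 1.
π bonds: 1 double bond (each 1 DoU) → 1 DoU from unsaturation.
Total DoU = 1 + 1 = 2.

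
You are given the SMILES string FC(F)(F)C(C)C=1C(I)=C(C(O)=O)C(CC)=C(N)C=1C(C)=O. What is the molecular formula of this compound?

Walk through each heavy atom and fill implicit hydrogens from standard valence (C 4, N 3, O 2, S 2, halogen 1):
  atom 1: F (halogen, monovalent) → 0 H
  atom 2: C, bond orders sum to 4 (valence 4) → 0 H
  atom 3: F (halogen, monovalent) → 0 H
  atom 4: F (halogen, monovalent) → 0 H
  atom 5: C, bond orders sum to 3 (valence 4) → 1 H
  atom 6: C, bond orders sum to 1 (valence 4) → 3 H
  atom 7: C, bond orders sum to 4 (valence 4) → 0 H
  atom 8: C, bond orders sum to 4 (valence 4) → 0 H
  atom 9: I (halogen, monovalent) → 0 H
  atom 10: C, bond orders sum to 4 (valence 4) → 0 H
  atom 11: C, bond orders sum to 4 (valence 4) → 0 H
  atom 12: O, bond orders sum to 1 (valence 2) → 1 H
  atom 13: O, bond orders sum to 2 (valence 2) → 0 H
  atom 14: C, bond orders sum to 4 (valence 4) → 0 H
  atom 15: C, bond orders sum to 2 (valence 4) → 2 H
  atom 16: C, bond orders sum to 1 (valence 4) → 3 H
  atom 17: C, bond orders sum to 4 (valence 4) → 0 H
  atom 18: N, bond orders sum to 1 (valence 3) → 2 H
  atom 19: C, bond orders sum to 4 (valence 4) → 0 H
  atom 20: C, bond orders sum to 4 (valence 4) → 0 H
  atom 21: C, bond orders sum to 1 (valence 4) → 3 H
  atom 22: O, bond orders sum to 2 (valence 2) → 0 H
Totals → C:14, H:15, F:3, I:1, N:1, O:3.

C14H15F3INO3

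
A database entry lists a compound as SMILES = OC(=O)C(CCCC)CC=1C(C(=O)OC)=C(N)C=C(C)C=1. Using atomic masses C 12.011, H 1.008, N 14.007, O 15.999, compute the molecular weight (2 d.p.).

293.36 g/mol

First, the molecular formula is C16H23NO4 (counting implicit H from valence).
  C: 16 × 12.011 = 192.176
  H: 23 × 1.008 = 23.184
  N: 1 × 14.007 = 14.007
  O: 4 × 15.999 = 63.996
Sum: 16×12.011 + 23×1.008 + 1×14.007 + 4×15.999 = 293.363 → 293.36 g/mol.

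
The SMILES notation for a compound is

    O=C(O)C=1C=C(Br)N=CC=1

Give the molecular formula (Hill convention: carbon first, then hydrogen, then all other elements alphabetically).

Walk through each heavy atom and fill implicit hydrogens from standard valence (C 4, N 3, O 2, S 2, halogen 1):
  atom 1: O, bond orders sum to 2 (valence 2) → 0 H
  atom 2: C, bond orders sum to 4 (valence 4) → 0 H
  atom 3: O, bond orders sum to 1 (valence 2) → 1 H
  atom 4: C, bond orders sum to 4 (valence 4) → 0 H
  atom 5: C, bond orders sum to 3 (valence 4) → 1 H
  atom 6: C, bond orders sum to 4 (valence 4) → 0 H
  atom 7: Br (halogen, monovalent) → 0 H
  atom 8: N, bond orders sum to 3 (valence 3) → 0 H
  atom 9: C, bond orders sum to 3 (valence 4) → 1 H
  atom 10: C, bond orders sum to 3 (valence 4) → 1 H
Totals → C:6, H:4, Br:1, N:1, O:2.
In Hill order: C6H4BrNO2.

C6H4BrNO2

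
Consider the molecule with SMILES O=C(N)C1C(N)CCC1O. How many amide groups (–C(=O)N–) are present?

The amide motif appears at heavy-atom position 2 in the SMILES.
Other groups present: 1 hydroxyl, 1 primary amine.
Amide count: 1.

1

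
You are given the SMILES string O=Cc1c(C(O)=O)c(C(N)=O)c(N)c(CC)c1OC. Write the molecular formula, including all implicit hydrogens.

C12H14N2O5

Walk through each heavy atom and fill implicit hydrogens from standard valence (C 4, N 3, O 2, S 2, halogen 1); for lowercase aromatic atoms, an aromatic c carries 1 H when it has two neighbours and 0 H with three, and aromatic n carries 0 H:
  atom 1: O, bond orders sum to 2 (valence 2) → 0 H
  atom 2: C, bond orders sum to 3 (valence 4) → 1 H
  atom 3: aromatic c, 3 neighbours → 0 H
  atom 4: aromatic c, 3 neighbours → 0 H
  atom 5: C, bond orders sum to 4 (valence 4) → 0 H
  atom 6: O, bond orders sum to 1 (valence 2) → 1 H
  atom 7: O, bond orders sum to 2 (valence 2) → 0 H
  atom 8: aromatic c, 3 neighbours → 0 H
  atom 9: C, bond orders sum to 4 (valence 4) → 0 H
  atom 10: N, bond orders sum to 1 (valence 3) → 2 H
  atom 11: O, bond orders sum to 2 (valence 2) → 0 H
  atom 12: aromatic c, 3 neighbours → 0 H
  atom 13: N, bond orders sum to 1 (valence 3) → 2 H
  atom 14: aromatic c, 3 neighbours → 0 H
  atom 15: C, bond orders sum to 2 (valence 4) → 2 H
  atom 16: C, bond orders sum to 1 (valence 4) → 3 H
  atom 17: aromatic c, 3 neighbours → 0 H
  atom 18: O, bond orders sum to 2 (valence 2) → 0 H
  atom 19: C, bond orders sum to 1 (valence 4) → 3 H
Totals → C:12, H:14, N:2, O:5.
In Hill order: C12H14N2O5.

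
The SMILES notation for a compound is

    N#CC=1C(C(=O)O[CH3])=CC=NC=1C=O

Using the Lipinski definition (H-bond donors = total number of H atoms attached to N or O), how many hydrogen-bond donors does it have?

0

Donors: find every N or O and count the H atoms it carries.
  atom 1 (N): bond orders sum to 3 → 0 H
  atom 6 (O): bond orders sum to 2 → 0 H
  atom 7 (O): bond orders sum to 2 → 0 H
  atom 11 (N): bond orders sum to 3 → 0 H
  atom 14 (O): bond orders sum to 2 → 0 H
Lipinski HBD = 0.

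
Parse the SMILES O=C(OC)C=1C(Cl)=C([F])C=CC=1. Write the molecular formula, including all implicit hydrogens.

C8H6ClFO2

Walk through each heavy atom and fill implicit hydrogens from standard valence (C 4, N 3, O 2, S 2, halogen 1):
  atom 1: O, bond orders sum to 2 (valence 2) → 0 H
  atom 2: C, bond orders sum to 4 (valence 4) → 0 H
  atom 3: O, bond orders sum to 2 (valence 2) → 0 H
  atom 4: C, bond orders sum to 1 (valence 4) → 3 H
  atom 5: C, bond orders sum to 4 (valence 4) → 0 H
  atom 6: C, bond orders sum to 4 (valence 4) → 0 H
  atom 7: Cl (halogen, monovalent) → 0 H
  atom 8: C, bond orders sum to 4 (valence 4) → 0 H
  atom 9: F with explicit H count 0
  atom 10: C, bond orders sum to 3 (valence 4) → 1 H
  atom 11: C, bond orders sum to 3 (valence 4) → 1 H
  atom 12: C, bond orders sum to 3 (valence 4) → 1 H
Totals → C:8, H:6, Cl:1, F:1, O:2.
In Hill order: C8H6ClFO2.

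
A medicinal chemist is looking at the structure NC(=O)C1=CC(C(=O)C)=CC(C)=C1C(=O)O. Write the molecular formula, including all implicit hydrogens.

Walk through each heavy atom and fill implicit hydrogens from standard valence (C 4, N 3, O 2, S 2, halogen 1):
  atom 1: N, bond orders sum to 1 (valence 3) → 2 H
  atom 2: C, bond orders sum to 4 (valence 4) → 0 H
  atom 3: O, bond orders sum to 2 (valence 2) → 0 H
  atom 4: C, bond orders sum to 4 (valence 4) → 0 H
  atom 5: C, bond orders sum to 3 (valence 4) → 1 H
  atom 6: C, bond orders sum to 4 (valence 4) → 0 H
  atom 7: C, bond orders sum to 4 (valence 4) → 0 H
  atom 8: O, bond orders sum to 2 (valence 2) → 0 H
  atom 9: C, bond orders sum to 1 (valence 4) → 3 H
  atom 10: C, bond orders sum to 3 (valence 4) → 1 H
  atom 11: C, bond orders sum to 4 (valence 4) → 0 H
  atom 12: C, bond orders sum to 1 (valence 4) → 3 H
  atom 13: C, bond orders sum to 4 (valence 4) → 0 H
  atom 14: C, bond orders sum to 4 (valence 4) → 0 H
  atom 15: O, bond orders sum to 2 (valence 2) → 0 H
  atom 16: O, bond orders sum to 1 (valence 2) → 1 H
Totals → C:11, H:11, N:1, O:4.
In Hill order: C11H11NO4.

C11H11NO4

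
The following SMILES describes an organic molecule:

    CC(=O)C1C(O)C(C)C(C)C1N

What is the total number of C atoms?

Count every carbon token in the SMILES (each C, including those in ring-closure positions and inside branches).
Carbon count: 9.

9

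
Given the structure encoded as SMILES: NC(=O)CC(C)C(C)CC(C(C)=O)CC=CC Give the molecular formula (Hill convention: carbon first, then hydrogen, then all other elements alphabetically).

Walk through each heavy atom and fill implicit hydrogens from standard valence (C 4, N 3, O 2, S 2, halogen 1):
  atom 1: N, bond orders sum to 1 (valence 3) → 2 H
  atom 2: C, bond orders sum to 4 (valence 4) → 0 H
  atom 3: O, bond orders sum to 2 (valence 2) → 0 H
  atom 4: C, bond orders sum to 2 (valence 4) → 2 H
  atom 5: C, bond orders sum to 3 (valence 4) → 1 H
  atom 6: C, bond orders sum to 1 (valence 4) → 3 H
  atom 7: C, bond orders sum to 3 (valence 4) → 1 H
  atom 8: C, bond orders sum to 1 (valence 4) → 3 H
  atom 9: C, bond orders sum to 2 (valence 4) → 2 H
  atom 10: C, bond orders sum to 3 (valence 4) → 1 H
  atom 11: C, bond orders sum to 4 (valence 4) → 0 H
  atom 12: C, bond orders sum to 1 (valence 4) → 3 H
  atom 13: O, bond orders sum to 2 (valence 2) → 0 H
  atom 14: C, bond orders sum to 2 (valence 4) → 2 H
  atom 15: C, bond orders sum to 3 (valence 4) → 1 H
  atom 16: C, bond orders sum to 3 (valence 4) → 1 H
  atom 17: C, bond orders sum to 1 (valence 4) → 3 H
Totals → C:14, H:25, N:1, O:2.

C14H25NO2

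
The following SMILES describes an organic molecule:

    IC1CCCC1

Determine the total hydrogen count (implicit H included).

Walk through each heavy atom and fill implicit hydrogens from standard valence (C 4, N 3, O 2, S 2, halogen 1):
  atom 1: I (halogen, monovalent) → 0 H
  atom 2: C, bond orders sum to 3 (valence 4) → 1 H
  atom 3: C, bond orders sum to 2 (valence 4) → 2 H
  atom 4: C, bond orders sum to 2 (valence 4) → 2 H
  atom 5: C, bond orders sum to 2 (valence 4) → 2 H
  atom 6: C, bond orders sum to 2 (valence 4) → 2 H
Total hydrogens: 9.

9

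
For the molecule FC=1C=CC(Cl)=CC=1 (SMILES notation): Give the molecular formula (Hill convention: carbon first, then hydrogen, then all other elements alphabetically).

C6H4ClF

Walk through each heavy atom and fill implicit hydrogens from standard valence (C 4, N 3, O 2, S 2, halogen 1):
  atom 1: F (halogen, monovalent) → 0 H
  atom 2: C, bond orders sum to 4 (valence 4) → 0 H
  atom 3: C, bond orders sum to 3 (valence 4) → 1 H
  atom 4: C, bond orders sum to 3 (valence 4) → 1 H
  atom 5: C, bond orders sum to 4 (valence 4) → 0 H
  atom 6: Cl (halogen, monovalent) → 0 H
  atom 7: C, bond orders sum to 3 (valence 4) → 1 H
  atom 8: C, bond orders sum to 3 (valence 4) → 1 H
Totals → C:6, H:4, Cl:1, F:1.
In Hill order: C6H4ClF.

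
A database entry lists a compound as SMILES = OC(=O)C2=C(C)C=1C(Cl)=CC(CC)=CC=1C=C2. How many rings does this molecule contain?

In SMILES, each pair of matching ring-closure digits denotes one ring-closing bond; the number of such bonds equals the number of independent rings.
Ring-closure bonds here: 2.

2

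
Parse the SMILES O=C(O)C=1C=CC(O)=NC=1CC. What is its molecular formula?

C8H9NO3

Walk through each heavy atom and fill implicit hydrogens from standard valence (C 4, N 3, O 2, S 2, halogen 1):
  atom 1: O, bond orders sum to 2 (valence 2) → 0 H
  atom 2: C, bond orders sum to 4 (valence 4) → 0 H
  atom 3: O, bond orders sum to 1 (valence 2) → 1 H
  atom 4: C, bond orders sum to 4 (valence 4) → 0 H
  atom 5: C, bond orders sum to 3 (valence 4) → 1 H
  atom 6: C, bond orders sum to 3 (valence 4) → 1 H
  atom 7: C, bond orders sum to 4 (valence 4) → 0 H
  atom 8: O, bond orders sum to 1 (valence 2) → 1 H
  atom 9: N, bond orders sum to 3 (valence 3) → 0 H
  atom 10: C, bond orders sum to 4 (valence 4) → 0 H
  atom 11: C, bond orders sum to 2 (valence 4) → 2 H
  atom 12: C, bond orders sum to 1 (valence 4) → 3 H
Totals → C:8, H:9, N:1, O:3.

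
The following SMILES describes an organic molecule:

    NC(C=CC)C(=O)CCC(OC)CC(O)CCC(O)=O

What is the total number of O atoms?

5

Scan the SMILES for O atoms (remember two-letter symbols like Cl and Br are single atoms).
Oxygen count: 5.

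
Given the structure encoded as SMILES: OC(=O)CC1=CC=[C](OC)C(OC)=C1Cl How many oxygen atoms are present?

Scan the SMILES for O atoms (remember two-letter symbols like Cl and Br are single atoms).
Oxygen count: 4.

4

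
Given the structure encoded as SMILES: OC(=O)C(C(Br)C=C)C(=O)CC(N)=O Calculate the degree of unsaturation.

Molecular formula: C8H10BrNO4.
DoU = (2C + 2 + N − H − X) / 2, where X is the halogen count and O/S are ignored.
    = (2·8 + 2 + 1 − 10 − 1) / 2 = 8 / 2 = 4.

4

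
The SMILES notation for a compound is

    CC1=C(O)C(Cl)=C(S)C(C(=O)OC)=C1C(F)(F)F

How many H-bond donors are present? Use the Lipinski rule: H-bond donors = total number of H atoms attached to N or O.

1

Donors: find every N or O and count the H atoms it carries.
  atom 4 (O): bond orders sum to 1 → 1 H
  atom 11 (O): bond orders sum to 2 → 0 H
  atom 12 (O): bond orders sum to 2 → 0 H
Lipinski HBD = 1.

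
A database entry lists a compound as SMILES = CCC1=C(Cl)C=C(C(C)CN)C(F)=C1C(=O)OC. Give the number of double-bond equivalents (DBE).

Degree of unsaturation = (number of rings) + (number of π bonds).
Ring closures in the SMILES: 1.
π bonds: 4 double bonds (each 1 DoU) → 4 DoU from unsaturation.
Total DoU = 1 + 4 = 5.

5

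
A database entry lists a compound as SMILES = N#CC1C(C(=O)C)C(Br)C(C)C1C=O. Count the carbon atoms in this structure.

10

Count every carbon token in the SMILES (each C, including those in ring-closure positions and inside branches).
Carbon count: 10.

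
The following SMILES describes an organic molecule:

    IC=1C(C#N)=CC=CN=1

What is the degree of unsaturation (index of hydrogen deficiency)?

6

Degree of unsaturation = (number of rings) + (number of π bonds).
Ring closures in the SMILES: 1.
π bonds: 3 double bonds (each 1 DoU), 1 triple bond (each 2 DoU) → 5 DoU from unsaturation.
Total DoU = 1 + 5 = 6.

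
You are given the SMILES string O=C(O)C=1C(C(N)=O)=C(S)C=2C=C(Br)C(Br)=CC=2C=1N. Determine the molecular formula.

Walk through each heavy atom and fill implicit hydrogens from standard valence (C 4, N 3, O 2, S 2, halogen 1):
  atom 1: O, bond orders sum to 2 (valence 2) → 0 H
  atom 2: C, bond orders sum to 4 (valence 4) → 0 H
  atom 3: O, bond orders sum to 1 (valence 2) → 1 H
  atom 4: C, bond orders sum to 4 (valence 4) → 0 H
  atom 5: C, bond orders sum to 4 (valence 4) → 0 H
  atom 6: C, bond orders sum to 4 (valence 4) → 0 H
  atom 7: N, bond orders sum to 1 (valence 3) → 2 H
  atom 8: O, bond orders sum to 2 (valence 2) → 0 H
  atom 9: C, bond orders sum to 4 (valence 4) → 0 H
  atom 10: S, bond orders sum to 1 (valence 2) → 1 H
  atom 11: C, bond orders sum to 4 (valence 4) → 0 H
  atom 12: C, bond orders sum to 3 (valence 4) → 1 H
  atom 13: C, bond orders sum to 4 (valence 4) → 0 H
  atom 14: Br (halogen, monovalent) → 0 H
  atom 15: C, bond orders sum to 4 (valence 4) → 0 H
  atom 16: Br (halogen, monovalent) → 0 H
  atom 17: C, bond orders sum to 3 (valence 4) → 1 H
  atom 18: C, bond orders sum to 4 (valence 4) → 0 H
  atom 19: C, bond orders sum to 4 (valence 4) → 0 H
  atom 20: N, bond orders sum to 1 (valence 3) → 2 H
Totals → C:12, H:8, Br:2, N:2, O:3, S:1.
In Hill order: C12H8Br2N2O3S.

C12H8Br2N2O3S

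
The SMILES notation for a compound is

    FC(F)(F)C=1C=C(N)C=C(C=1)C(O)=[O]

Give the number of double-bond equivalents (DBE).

5

Degree of unsaturation = (number of rings) + (number of π bonds).
Ring closures in the SMILES: 1.
π bonds: 4 double bonds (each 1 DoU) → 4 DoU from unsaturation.
Total DoU = 1 + 4 = 5.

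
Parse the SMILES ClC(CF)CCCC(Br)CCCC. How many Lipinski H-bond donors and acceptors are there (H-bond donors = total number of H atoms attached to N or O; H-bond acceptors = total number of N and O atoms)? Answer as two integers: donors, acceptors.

Donors: find every N or O and count the H atoms it carries.
  (no N or O atoms present)
Lipinski HBD = 0.
Acceptors: N atoms = 0, O atoms = 0 → HBA = 0.

0, 0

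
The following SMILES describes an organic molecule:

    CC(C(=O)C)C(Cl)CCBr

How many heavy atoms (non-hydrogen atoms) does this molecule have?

Every atom symbol written in the SMILES (organic subset) is one heavy atom; implicit H are not written.
Heavy atoms by element → Br:1, C:7, Cl:1, O:1.
Total: 10.

10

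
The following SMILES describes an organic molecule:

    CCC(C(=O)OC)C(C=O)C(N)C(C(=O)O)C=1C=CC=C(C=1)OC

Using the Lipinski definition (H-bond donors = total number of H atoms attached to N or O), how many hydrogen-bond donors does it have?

3

Donors: find every N or O and count the H atoms it carries.
  atom 5 (O): bond orders sum to 2 → 0 H
  atom 6 (O): bond orders sum to 2 → 0 H
  atom 10 (O): bond orders sum to 2 → 0 H
  atom 12 (N): bond orders sum to 1 → 2 H
  atom 15 (O): bond orders sum to 2 → 0 H
  atom 16 (O): bond orders sum to 1 → 1 H
  atom 23 (O): bond orders sum to 2 → 0 H
Lipinski HBD = 3.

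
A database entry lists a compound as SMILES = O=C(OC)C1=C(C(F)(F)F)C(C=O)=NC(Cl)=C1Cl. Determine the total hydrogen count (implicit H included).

4

Walk through each heavy atom and fill implicit hydrogens from standard valence (C 4, N 3, O 2, S 2, halogen 1):
  atom 1: O, bond orders sum to 2 (valence 2) → 0 H
  atom 2: C, bond orders sum to 4 (valence 4) → 0 H
  atom 3: O, bond orders sum to 2 (valence 2) → 0 H
  atom 4: C, bond orders sum to 1 (valence 4) → 3 H
  atom 5: C, bond orders sum to 4 (valence 4) → 0 H
  atom 6: C, bond orders sum to 4 (valence 4) → 0 H
  atom 7: C, bond orders sum to 4 (valence 4) → 0 H
  atom 8: F (halogen, monovalent) → 0 H
  atom 9: F (halogen, monovalent) → 0 H
  atom 10: F (halogen, monovalent) → 0 H
  atom 11: C, bond orders sum to 4 (valence 4) → 0 H
  atom 12: C, bond orders sum to 3 (valence 4) → 1 H
  atom 13: O, bond orders sum to 2 (valence 2) → 0 H
  atom 14: N, bond orders sum to 3 (valence 3) → 0 H
  atom 15: C, bond orders sum to 4 (valence 4) → 0 H
  atom 16: Cl (halogen, monovalent) → 0 H
  atom 17: C, bond orders sum to 4 (valence 4) → 0 H
  atom 18: Cl (halogen, monovalent) → 0 H
Total hydrogens: 4.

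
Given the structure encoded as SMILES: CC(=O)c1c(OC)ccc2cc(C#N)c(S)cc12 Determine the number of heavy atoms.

Every atom symbol written in the SMILES (organic subset) is one heavy atom; implicit H are not written.
Heavy atoms by element → C:14, N:1, O:2, S:1.
Total: 18.

18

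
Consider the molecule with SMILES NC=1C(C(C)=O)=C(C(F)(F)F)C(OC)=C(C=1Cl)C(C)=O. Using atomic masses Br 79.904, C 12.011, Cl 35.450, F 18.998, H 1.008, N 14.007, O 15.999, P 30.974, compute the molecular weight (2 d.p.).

309.67 g/mol

First, the molecular formula is C12H11ClF3NO3 (counting implicit H from valence).
  C: 12 × 12.011 = 144.132
  Cl: 1 × 35.450 = 35.450
  F: 3 × 18.998 = 56.994
  H: 11 × 1.008 = 11.088
  N: 1 × 14.007 = 14.007
  O: 3 × 15.999 = 47.997
Sum: 12×12.011 + 1×35.450 + 3×18.998 + 11×1.008 + 1×14.007 + 3×15.999 = 309.668 → 309.67 g/mol.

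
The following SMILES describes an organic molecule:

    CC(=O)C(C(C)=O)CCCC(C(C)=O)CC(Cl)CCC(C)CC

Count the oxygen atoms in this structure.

Scan the SMILES for O atoms (remember two-letter symbols like Cl and Br are single atoms).
Oxygen count: 3.

3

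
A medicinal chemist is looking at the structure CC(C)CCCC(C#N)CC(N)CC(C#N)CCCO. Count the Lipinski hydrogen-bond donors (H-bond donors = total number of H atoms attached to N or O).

3

Donors: find every N or O and count the H atoms it carries.
  atom 9 (N): bond orders sum to 3 → 0 H
  atom 12 (N): bond orders sum to 1 → 2 H
  atom 16 (N): bond orders sum to 3 → 0 H
  atom 20 (O): bond orders sum to 1 → 1 H
Lipinski HBD = 3.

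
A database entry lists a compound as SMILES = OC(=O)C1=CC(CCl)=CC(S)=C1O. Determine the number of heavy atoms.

13

Every atom symbol written in the SMILES (organic subset) is one heavy atom; implicit H are not written.
Heavy atoms by element → C:8, Cl:1, O:3, S:1.
Total: 13.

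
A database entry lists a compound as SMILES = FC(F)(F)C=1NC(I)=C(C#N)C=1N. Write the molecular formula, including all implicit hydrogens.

C6H3F3IN3

Walk through each heavy atom and fill implicit hydrogens from standard valence (C 4, N 3, O 2, S 2, halogen 1):
  atom 1: F (halogen, monovalent) → 0 H
  atom 2: C, bond orders sum to 4 (valence 4) → 0 H
  atom 3: F (halogen, monovalent) → 0 H
  atom 4: F (halogen, monovalent) → 0 H
  atom 5: C, bond orders sum to 4 (valence 4) → 0 H
  atom 6: N, bond orders sum to 2 (valence 3) → 1 H
  atom 7: C, bond orders sum to 4 (valence 4) → 0 H
  atom 8: I (halogen, monovalent) → 0 H
  atom 9: C, bond orders sum to 4 (valence 4) → 0 H
  atom 10: C, bond orders sum to 4 (valence 4) → 0 H
  atom 11: N, bond orders sum to 3 (valence 3) → 0 H
  atom 12: C, bond orders sum to 4 (valence 4) → 0 H
  atom 13: N, bond orders sum to 1 (valence 3) → 2 H
Totals → C:6, H:3, F:3, I:1, N:3.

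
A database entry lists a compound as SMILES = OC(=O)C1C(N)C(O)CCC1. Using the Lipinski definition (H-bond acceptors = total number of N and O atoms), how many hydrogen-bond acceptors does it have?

4

N atoms: 1; O atoms: 3.
Lipinski HBA = 1 + 3 = 4.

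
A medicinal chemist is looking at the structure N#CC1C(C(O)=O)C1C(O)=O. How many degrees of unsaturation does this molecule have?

Molecular formula: C6H5NO4.
DoU = (2C + 2 + N − H − X) / 2, where X is the halogen count and O/S are ignored.
    = (2·6 + 2 + 1 − 5 − 0) / 2 = 10 / 2 = 5.

5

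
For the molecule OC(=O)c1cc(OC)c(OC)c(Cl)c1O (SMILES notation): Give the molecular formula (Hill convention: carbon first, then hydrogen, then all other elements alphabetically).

Walk through each heavy atom and fill implicit hydrogens from standard valence (C 4, N 3, O 2, S 2, halogen 1); for lowercase aromatic atoms, an aromatic c carries 1 H when it has two neighbours and 0 H with three, and aromatic n carries 0 H:
  atom 1: O, bond orders sum to 1 (valence 2) → 1 H
  atom 2: C, bond orders sum to 4 (valence 4) → 0 H
  atom 3: O, bond orders sum to 2 (valence 2) → 0 H
  atom 4: aromatic c, 3 neighbours → 0 H
  atom 5: aromatic c, 2 neighbours → 1 H
  atom 6: aromatic c, 3 neighbours → 0 H
  atom 7: O, bond orders sum to 2 (valence 2) → 0 H
  atom 8: C, bond orders sum to 1 (valence 4) → 3 H
  atom 9: aromatic c, 3 neighbours → 0 H
  atom 10: O, bond orders sum to 2 (valence 2) → 0 H
  atom 11: C, bond orders sum to 1 (valence 4) → 3 H
  atom 12: aromatic c, 3 neighbours → 0 H
  atom 13: Cl (halogen, monovalent) → 0 H
  atom 14: aromatic c, 3 neighbours → 0 H
  atom 15: O, bond orders sum to 1 (valence 2) → 1 H
Totals → C:9, H:9, Cl:1, O:5.
In Hill order: C9H9ClO5.

C9H9ClO5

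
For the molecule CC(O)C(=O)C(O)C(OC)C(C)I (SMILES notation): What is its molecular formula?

Walk through each heavy atom and fill implicit hydrogens from standard valence (C 4, N 3, O 2, S 2, halogen 1):
  atom 1: C, bond orders sum to 1 (valence 4) → 3 H
  atom 2: C, bond orders sum to 3 (valence 4) → 1 H
  atom 3: O, bond orders sum to 1 (valence 2) → 1 H
  atom 4: C, bond orders sum to 4 (valence 4) → 0 H
  atom 5: O, bond orders sum to 2 (valence 2) → 0 H
  atom 6: C, bond orders sum to 3 (valence 4) → 1 H
  atom 7: O, bond orders sum to 1 (valence 2) → 1 H
  atom 8: C, bond orders sum to 3 (valence 4) → 1 H
  atom 9: O, bond orders sum to 2 (valence 2) → 0 H
  atom 10: C, bond orders sum to 1 (valence 4) → 3 H
  atom 11: C, bond orders sum to 3 (valence 4) → 1 H
  atom 12: C, bond orders sum to 1 (valence 4) → 3 H
  atom 13: I (halogen, monovalent) → 0 H
Totals → C:8, H:15, I:1, O:4.

C8H15IO4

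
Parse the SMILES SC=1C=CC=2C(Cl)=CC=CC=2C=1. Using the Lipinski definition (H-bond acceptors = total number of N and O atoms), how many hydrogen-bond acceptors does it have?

N atoms: 0; O atoms: 0.
Lipinski HBA = 0 + 0 = 0.

0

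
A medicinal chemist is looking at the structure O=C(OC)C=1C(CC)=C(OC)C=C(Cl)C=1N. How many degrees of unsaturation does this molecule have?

5

Molecular formula: C11H14ClNO3.
DoU = (2C + 2 + N − H − X) / 2, where X is the halogen count and O/S are ignored.
    = (2·11 + 2 + 1 − 14 − 1) / 2 = 10 / 2 = 5.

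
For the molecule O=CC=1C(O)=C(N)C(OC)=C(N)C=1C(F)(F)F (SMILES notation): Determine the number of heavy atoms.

17

Every atom symbol written in the SMILES (organic subset) is one heavy atom; implicit H are not written.
Heavy atoms by element → C:9, F:3, N:2, O:3.
Total: 17.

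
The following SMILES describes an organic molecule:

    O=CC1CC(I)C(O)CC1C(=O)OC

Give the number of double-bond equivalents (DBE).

Degree of unsaturation = (number of rings) + (number of π bonds).
Ring closures in the SMILES: 1.
π bonds: 2 double bonds (each 1 DoU) → 2 DoU from unsaturation.
Total DoU = 1 + 2 = 3.

3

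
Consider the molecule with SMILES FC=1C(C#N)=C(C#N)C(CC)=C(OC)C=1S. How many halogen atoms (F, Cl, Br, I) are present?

1

Halogen atoms appear at heavy-atom position 1 (1×F).
Other groups present: 1 ether, 2 nitrile, 1 thiol.
Halogen count: 1.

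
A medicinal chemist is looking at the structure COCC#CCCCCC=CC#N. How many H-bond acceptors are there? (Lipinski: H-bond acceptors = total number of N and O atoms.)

N atoms: 1; O atoms: 1.
Lipinski HBA = 1 + 1 = 2.

2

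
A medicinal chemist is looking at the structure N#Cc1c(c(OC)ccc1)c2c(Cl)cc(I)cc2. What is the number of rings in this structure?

In SMILES, each pair of matching ring-closure digits denotes one ring-closing bond; the number of such bonds equals the number of independent rings.
Ring-closure bonds here: 2.

2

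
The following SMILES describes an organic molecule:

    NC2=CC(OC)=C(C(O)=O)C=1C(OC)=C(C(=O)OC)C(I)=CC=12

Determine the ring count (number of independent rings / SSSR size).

In SMILES, each pair of matching ring-closure digits denotes one ring-closing bond; the number of such bonds equals the number of independent rings.
Ring-closure bonds here: 2.

2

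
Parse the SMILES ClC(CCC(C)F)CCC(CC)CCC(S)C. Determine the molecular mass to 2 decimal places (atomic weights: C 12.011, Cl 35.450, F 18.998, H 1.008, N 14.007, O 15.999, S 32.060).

282.89 g/mol

First, the molecular formula is C14H28ClFS (counting implicit H from valence).
  C: 14 × 12.011 = 168.154
  Cl: 1 × 35.450 = 35.450
  F: 1 × 18.998 = 18.998
  H: 28 × 1.008 = 28.224
  S: 1 × 32.060 = 32.060
Sum: 14×12.011 + 1×35.450 + 1×18.998 + 28×1.008 + 1×32.060 = 282.886 → 282.89 g/mol.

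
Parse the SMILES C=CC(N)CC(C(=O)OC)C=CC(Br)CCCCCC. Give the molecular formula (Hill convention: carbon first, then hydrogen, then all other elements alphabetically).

C16H28BrNO2

Walk through each heavy atom and fill implicit hydrogens from standard valence (C 4, N 3, O 2, S 2, halogen 1):
  atom 1: C, bond orders sum to 2 (valence 4) → 2 H
  atom 2: C, bond orders sum to 3 (valence 4) → 1 H
  atom 3: C, bond orders sum to 3 (valence 4) → 1 H
  atom 4: N, bond orders sum to 1 (valence 3) → 2 H
  atom 5: C, bond orders sum to 2 (valence 4) → 2 H
  atom 6: C, bond orders sum to 3 (valence 4) → 1 H
  atom 7: C, bond orders sum to 4 (valence 4) → 0 H
  atom 8: O, bond orders sum to 2 (valence 2) → 0 H
  atom 9: O, bond orders sum to 2 (valence 2) → 0 H
  atom 10: C, bond orders sum to 1 (valence 4) → 3 H
  atom 11: C, bond orders sum to 3 (valence 4) → 1 H
  atom 12: C, bond orders sum to 3 (valence 4) → 1 H
  atom 13: C, bond orders sum to 3 (valence 4) → 1 H
  atom 14: Br (halogen, monovalent) → 0 H
  atom 15: C, bond orders sum to 2 (valence 4) → 2 H
  atom 16: C, bond orders sum to 2 (valence 4) → 2 H
  atom 17: C, bond orders sum to 2 (valence 4) → 2 H
  atom 18: C, bond orders sum to 2 (valence 4) → 2 H
  atom 19: C, bond orders sum to 2 (valence 4) → 2 H
  atom 20: C, bond orders sum to 1 (valence 4) → 3 H
Totals → C:16, H:28, Br:1, N:1, O:2.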